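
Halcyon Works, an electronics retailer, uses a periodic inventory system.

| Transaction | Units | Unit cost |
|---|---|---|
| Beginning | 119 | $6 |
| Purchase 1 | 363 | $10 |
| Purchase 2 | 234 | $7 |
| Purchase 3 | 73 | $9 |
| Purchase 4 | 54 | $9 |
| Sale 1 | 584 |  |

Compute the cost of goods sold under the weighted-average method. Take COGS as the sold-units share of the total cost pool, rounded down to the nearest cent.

Sale 1, sell 584: 584/843 × $7,125.00 → $4,935.94
Ending inventory (cost pool remaining) = $2,189.06

COGS = $4,935.94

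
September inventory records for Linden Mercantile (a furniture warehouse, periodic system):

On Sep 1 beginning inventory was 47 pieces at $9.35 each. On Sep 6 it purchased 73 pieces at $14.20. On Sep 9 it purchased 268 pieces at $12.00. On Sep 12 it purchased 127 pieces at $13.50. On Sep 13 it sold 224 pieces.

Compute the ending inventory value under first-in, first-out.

Sep 13, 224 sold [FIFO — oldest first]: 47 @ $9.35 + 73 @ $14.20 + 104 @ $12.00 = $2,724.05
Ending inventory: 164 @ $12.00 + 127 @ $13.50 = $3,682.50

Ending inventory = $3,682.50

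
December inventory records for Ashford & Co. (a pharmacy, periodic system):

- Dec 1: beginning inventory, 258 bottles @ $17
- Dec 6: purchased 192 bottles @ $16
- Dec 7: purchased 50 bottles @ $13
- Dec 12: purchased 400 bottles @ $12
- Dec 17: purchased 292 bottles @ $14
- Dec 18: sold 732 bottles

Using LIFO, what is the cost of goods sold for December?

Dec 18, 732 sold [LIFO — newest first]: 292 @ $14 + 400 @ $12 + 40 @ $13 = $9,408
Ending inventory: 258 @ $17 + 192 @ $16 + 10 @ $13 = $7,588
Check: goods available $16,996 = COGS $9,408 + ending $7,588

COGS = $9,408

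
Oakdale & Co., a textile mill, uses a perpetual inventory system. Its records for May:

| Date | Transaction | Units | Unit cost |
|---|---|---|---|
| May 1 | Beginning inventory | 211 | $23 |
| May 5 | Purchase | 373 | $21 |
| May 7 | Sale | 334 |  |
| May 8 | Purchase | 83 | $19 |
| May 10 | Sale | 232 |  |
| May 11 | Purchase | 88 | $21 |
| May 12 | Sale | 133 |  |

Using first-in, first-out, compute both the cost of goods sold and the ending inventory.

May 7, 334 sold [FIFO — oldest first]: 211 @ $23 + 123 @ $21 = $7,436
May 10, 232 sold [FIFO — oldest first]: 232 @ $21 = $4,872
May 12, 133 sold [FIFO — oldest first]: 18 @ $21 + 83 @ $19 + 32 @ $21 = $2,627
Total COGS = $7,436 + $4,872 + $2,627 = $14,935
Ending inventory: 56 @ $21 = $1,176
Check: goods available $16,111 = COGS $14,935 + ending $1,176

COGS = $14,935; ending inventory = $1,176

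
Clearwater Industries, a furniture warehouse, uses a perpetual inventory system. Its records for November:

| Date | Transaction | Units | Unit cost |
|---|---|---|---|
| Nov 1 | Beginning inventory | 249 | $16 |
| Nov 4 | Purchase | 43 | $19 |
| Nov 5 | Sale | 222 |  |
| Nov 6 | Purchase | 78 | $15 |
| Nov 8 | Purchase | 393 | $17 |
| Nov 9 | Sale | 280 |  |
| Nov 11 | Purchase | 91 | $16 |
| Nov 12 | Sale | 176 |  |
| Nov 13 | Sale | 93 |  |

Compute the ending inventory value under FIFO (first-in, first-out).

Ending inventory = $1,328

Nov 5, 222 sold [FIFO — oldest first]: 222 @ $16 = $3,552
Nov 9, 280 sold [FIFO — oldest first]: 27 @ $16 + 43 @ $19 + 78 @ $15 + 132 @ $17 = $4,663
Nov 12, 176 sold [FIFO — oldest first]: 176 @ $17 = $2,992
Nov 13, 93 sold [FIFO — oldest first]: 85 @ $17 + 8 @ $16 = $1,573
Total COGS = $3,552 + $4,663 + $2,992 + $1,573 = $12,780
Ending inventory: 83 @ $16 = $1,328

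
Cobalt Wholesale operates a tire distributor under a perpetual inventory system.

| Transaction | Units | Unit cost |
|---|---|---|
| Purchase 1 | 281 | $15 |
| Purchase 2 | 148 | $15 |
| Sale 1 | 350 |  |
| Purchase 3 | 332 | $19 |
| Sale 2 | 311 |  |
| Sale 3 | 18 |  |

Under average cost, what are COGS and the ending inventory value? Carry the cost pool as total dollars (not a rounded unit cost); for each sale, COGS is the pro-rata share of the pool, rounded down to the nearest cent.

After Purchase 1: 281 on hand, pool $4,215.00 (≈ $15.0000 each)
After Purchase 2: 429 on hand, pool $6,435.00 (≈ $15.0000 each)
Sale 1, sell 350: 350/429 × $6,435.00 → $5,250.00
After Purchase 3: 411 on hand, pool $7,493.00 (≈ $18.2311 each)
Sale 2, sell 311: 311/411 × $7,493.00 → $5,669.88
Sale 3, sell 18: 18/100 × $1,823.12 → $328.16
Total COGS = $5,250.00 + $5,669.88 + $328.16 = $11,248.04
Ending inventory (cost pool remaining) = $1,494.96
Check: goods available $12,743.00 = COGS $11,248.04 + ending $1,494.96

COGS = $11,248.04; ending inventory = $1,494.96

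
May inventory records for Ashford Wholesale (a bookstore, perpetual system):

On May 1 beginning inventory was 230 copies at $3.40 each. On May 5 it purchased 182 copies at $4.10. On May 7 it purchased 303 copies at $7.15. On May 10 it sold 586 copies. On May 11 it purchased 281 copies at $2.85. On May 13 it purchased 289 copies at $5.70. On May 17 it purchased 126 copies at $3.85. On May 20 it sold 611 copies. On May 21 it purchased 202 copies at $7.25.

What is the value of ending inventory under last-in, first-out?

Ending inventory = $2,145.35

May 10, 586 sold [LIFO — newest first]: 303 @ $7.15 + 182 @ $4.10 + 101 @ $3.40 = $3,256.05
May 20, 611 sold [LIFO — newest first]: 126 @ $3.85 + 289 @ $5.70 + 196 @ $2.85 = $2,691.00
Total COGS = $3,256.05 + $2,691.00 = $5,947.05
Ending inventory: 129 @ $3.40 + 85 @ $2.85 + 202 @ $7.25 = $2,145.35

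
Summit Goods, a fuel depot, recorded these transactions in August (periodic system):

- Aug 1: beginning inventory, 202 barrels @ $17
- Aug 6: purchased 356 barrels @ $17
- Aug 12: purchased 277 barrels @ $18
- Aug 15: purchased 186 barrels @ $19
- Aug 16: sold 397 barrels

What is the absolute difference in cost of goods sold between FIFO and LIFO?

FIFO COGS: 202 @ $17 + 195 @ $17 = $6,749
LIFO COGS: 186 @ $19 + 211 @ $18 = $7,332
Difference = |$6,749 − $7,332| = $583

$583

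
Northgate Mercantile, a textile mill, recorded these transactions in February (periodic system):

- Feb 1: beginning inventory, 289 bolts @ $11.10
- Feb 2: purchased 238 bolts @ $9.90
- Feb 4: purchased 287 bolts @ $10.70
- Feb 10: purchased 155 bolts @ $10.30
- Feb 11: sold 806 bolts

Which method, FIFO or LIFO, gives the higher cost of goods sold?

FIFO

FIFO COGS: 289 @ $11.10 + 238 @ $9.90 + 279 @ $10.70 = $8,549.40
LIFO COGS: 155 @ $10.30 + 287 @ $10.70 + 238 @ $9.90 + 126 @ $11.10 = $8,422.20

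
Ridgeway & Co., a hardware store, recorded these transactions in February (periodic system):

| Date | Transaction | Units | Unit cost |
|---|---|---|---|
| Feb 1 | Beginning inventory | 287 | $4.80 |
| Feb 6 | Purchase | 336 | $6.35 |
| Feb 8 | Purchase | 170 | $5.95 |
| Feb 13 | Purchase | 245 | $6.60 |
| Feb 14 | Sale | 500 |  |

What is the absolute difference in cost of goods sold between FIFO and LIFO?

FIFO COGS: 287 @ $4.80 + 213 @ $6.35 = $2,730.15
LIFO COGS: 245 @ $6.60 + 170 @ $5.95 + 85 @ $6.35 = $3,168.25
Difference = |$2,730.15 − $3,168.25| = $438.10

$438.10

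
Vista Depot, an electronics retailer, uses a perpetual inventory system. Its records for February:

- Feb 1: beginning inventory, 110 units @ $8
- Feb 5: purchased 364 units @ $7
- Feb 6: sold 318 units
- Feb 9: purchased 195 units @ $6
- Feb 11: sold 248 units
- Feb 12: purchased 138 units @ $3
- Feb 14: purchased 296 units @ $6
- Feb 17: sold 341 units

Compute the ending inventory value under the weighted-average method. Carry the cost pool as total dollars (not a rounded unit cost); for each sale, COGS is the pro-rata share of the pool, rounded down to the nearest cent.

Ending inventory = $1,045.49

After Feb 1: 110 on hand, pool $880.00 (≈ $8.0000 each)
After Feb 5: 474 on hand, pool $3,428.00 (≈ $7.2321 each)
Feb 6, sell 318: 318/474 × $3,428.00 → $2,299.79
After Feb 9: 351 on hand, pool $2,298.21 (≈ $6.5476 each)
Feb 11, sell 248: 248/351 × $2,298.21 → $1,623.80
After Feb 12: 241 on hand, pool $1,088.41 (≈ $4.5162 each)
After Feb 14: 537 on hand, pool $2,864.41 (≈ $5.3341 each)
Feb 17, sell 341: 341/537 × $2,864.41 → $1,818.92
Total COGS = $2,299.79 + $1,623.80 + $1,818.92 = $5,742.51
Ending inventory (cost pool remaining) = $1,045.49
Check: goods available $6,788.00 = COGS $5,742.51 + ending $1,045.49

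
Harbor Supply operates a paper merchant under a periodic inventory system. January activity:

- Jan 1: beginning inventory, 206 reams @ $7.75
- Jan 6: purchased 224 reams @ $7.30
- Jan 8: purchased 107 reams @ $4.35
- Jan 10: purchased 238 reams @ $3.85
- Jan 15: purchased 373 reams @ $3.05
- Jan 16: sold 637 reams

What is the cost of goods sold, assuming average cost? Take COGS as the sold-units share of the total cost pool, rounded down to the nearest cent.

Jan 16, sell 637: 637/1148 × $5,751.10 → $3,191.15
Ending inventory (cost pool remaining) = $2,559.95

COGS = $3,191.15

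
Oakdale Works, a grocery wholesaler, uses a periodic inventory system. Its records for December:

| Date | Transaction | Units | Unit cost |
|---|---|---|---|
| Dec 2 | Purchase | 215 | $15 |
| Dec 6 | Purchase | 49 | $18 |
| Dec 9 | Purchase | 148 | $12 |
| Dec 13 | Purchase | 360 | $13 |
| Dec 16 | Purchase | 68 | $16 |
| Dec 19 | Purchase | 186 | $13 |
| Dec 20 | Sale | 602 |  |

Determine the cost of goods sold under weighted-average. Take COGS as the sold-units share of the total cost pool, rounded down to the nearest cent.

COGS = $8,254.91

Dec 20, sell 602: 602/1026 × $14,069.00 → $8,254.91
Ending inventory (cost pool remaining) = $5,814.09
Check: goods available $14,069.00 = COGS $8,254.91 + ending $5,814.09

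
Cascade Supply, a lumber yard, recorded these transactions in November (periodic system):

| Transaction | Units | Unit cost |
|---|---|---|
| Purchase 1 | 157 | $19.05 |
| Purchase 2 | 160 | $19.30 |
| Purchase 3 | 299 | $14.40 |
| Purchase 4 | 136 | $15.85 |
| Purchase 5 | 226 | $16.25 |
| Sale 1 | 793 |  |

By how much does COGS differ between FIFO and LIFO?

FIFO COGS: 157 @ $19.05 + 160 @ $19.30 + 299 @ $14.40 + 136 @ $15.85 + 41 @ $16.25 = $13,206.30
LIFO COGS: 226 @ $16.25 + 136 @ $15.85 + 299 @ $14.40 + 132 @ $19.30 = $12,681.30
Difference = |$13,206.30 − $12,681.30| = $525.00

$525.00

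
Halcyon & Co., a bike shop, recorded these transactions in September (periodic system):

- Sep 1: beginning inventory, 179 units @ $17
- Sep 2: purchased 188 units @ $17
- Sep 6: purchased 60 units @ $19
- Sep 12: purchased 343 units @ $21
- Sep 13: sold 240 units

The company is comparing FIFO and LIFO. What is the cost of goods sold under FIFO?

FIFO COGS: 179 @ $17 + 61 @ $17 = $4,080
LIFO COGS: 240 @ $21 = $5,040

COGS = $4,080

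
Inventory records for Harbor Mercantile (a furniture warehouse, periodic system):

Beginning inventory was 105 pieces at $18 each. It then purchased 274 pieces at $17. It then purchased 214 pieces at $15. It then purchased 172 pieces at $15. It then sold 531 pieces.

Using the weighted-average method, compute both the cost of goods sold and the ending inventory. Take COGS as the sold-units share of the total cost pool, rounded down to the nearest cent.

Sale 1, sell 531: 531/765 × $12,338.00 → $8,564.02
Ending inventory (cost pool remaining) = $3,773.98
Check: goods available $12,338.00 = COGS $8,564.02 + ending $3,773.98

COGS = $8,564.02; ending inventory = $3,773.98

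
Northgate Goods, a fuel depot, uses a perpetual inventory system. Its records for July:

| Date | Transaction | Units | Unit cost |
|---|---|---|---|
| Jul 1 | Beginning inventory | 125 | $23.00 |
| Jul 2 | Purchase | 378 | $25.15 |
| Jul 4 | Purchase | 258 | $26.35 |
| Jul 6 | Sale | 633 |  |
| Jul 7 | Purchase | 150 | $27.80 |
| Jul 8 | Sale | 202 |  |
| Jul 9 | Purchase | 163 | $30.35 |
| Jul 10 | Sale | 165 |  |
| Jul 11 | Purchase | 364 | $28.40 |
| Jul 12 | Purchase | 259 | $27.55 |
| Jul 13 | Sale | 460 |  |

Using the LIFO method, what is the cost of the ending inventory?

Ending inventory = $6,331.20

Jul 6, 633 sold [LIFO — newest first]: 258 @ $26.35 + 375 @ $25.15 = $16,229.55
Jul 8, 202 sold [LIFO — newest first]: 150 @ $27.80 + 3 @ $25.15 + 49 @ $23.00 = $5,372.45
Jul 10, 165 sold [LIFO — newest first]: 163 @ $30.35 + 2 @ $23.00 = $4,993.05
Jul 13, 460 sold [LIFO — newest first]: 259 @ $27.55 + 201 @ $28.40 = $12,843.85
Total COGS = $16,229.55 + $5,372.45 + $4,993.05 + $12,843.85 = $39,438.90
Ending inventory: 74 @ $23.00 + 163 @ $28.40 = $6,331.20
Check: goods available $45,770.10 = COGS $39,438.90 + ending $6,331.20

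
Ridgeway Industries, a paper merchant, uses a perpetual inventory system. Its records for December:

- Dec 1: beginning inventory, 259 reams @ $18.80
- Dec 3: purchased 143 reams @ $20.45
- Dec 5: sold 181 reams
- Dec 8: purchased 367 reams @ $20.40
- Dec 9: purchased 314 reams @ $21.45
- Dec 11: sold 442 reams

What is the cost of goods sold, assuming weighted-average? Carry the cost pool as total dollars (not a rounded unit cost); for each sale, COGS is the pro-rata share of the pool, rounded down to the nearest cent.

COGS = $12,577.68

After Dec 1: 259 on hand, pool $4,869.20 (≈ $18.8000 each)
After Dec 3: 402 on hand, pool $7,793.55 (≈ $19.3869 each)
Dec 5, sell 181: 181/402 × $7,793.55 → $3,509.03
After Dec 8: 588 on hand, pool $11,771.32 (≈ $20.0193 each)
After Dec 9: 902 on hand, pool $18,506.62 (≈ $20.5173 each)
Dec 11, sell 442: 442/902 × $18,506.62 → $9,068.65
Total COGS = $3,509.03 + $9,068.65 = $12,577.68
Ending inventory (cost pool remaining) = $9,437.97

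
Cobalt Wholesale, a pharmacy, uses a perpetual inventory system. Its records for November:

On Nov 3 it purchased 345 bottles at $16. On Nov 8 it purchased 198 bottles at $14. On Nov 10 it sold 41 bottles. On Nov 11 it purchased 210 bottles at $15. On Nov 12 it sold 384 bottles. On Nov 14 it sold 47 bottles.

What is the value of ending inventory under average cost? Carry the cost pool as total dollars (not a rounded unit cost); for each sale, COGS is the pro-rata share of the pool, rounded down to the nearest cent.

Ending inventory = $4,268.65

After Nov 3: 345 on hand, pool $5,520.00 (≈ $16.0000 each)
After Nov 8: 543 on hand, pool $8,292.00 (≈ $15.2707 each)
Nov 10, sell 41: 41/543 × $8,292.00 → $626.09
After Nov 11: 712 on hand, pool $10,815.91 (≈ $15.1909 each)
Nov 12, sell 384: 384/712 × $10,815.91 → $5,833.29
Nov 14, sell 47: 47/328 × $4,982.62 → $713.97
Total COGS = $626.09 + $5,833.29 + $713.97 = $7,173.35
Ending inventory (cost pool remaining) = $4,268.65
Check: goods available $11,442.00 = COGS $7,173.35 + ending $4,268.65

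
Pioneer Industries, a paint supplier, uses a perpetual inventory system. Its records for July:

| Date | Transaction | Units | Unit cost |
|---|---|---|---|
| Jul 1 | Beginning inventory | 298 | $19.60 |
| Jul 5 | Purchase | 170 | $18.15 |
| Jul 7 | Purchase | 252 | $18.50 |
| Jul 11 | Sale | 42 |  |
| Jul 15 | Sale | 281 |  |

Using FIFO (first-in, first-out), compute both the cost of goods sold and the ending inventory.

COGS = $6,294.55; ending inventory = $7,293.75

Jul 11, 42 sold [FIFO — oldest first]: 42 @ $19.60 = $823.20
Jul 15, 281 sold [FIFO — oldest first]: 256 @ $19.60 + 25 @ $18.15 = $5,471.35
Total COGS = $823.20 + $5,471.35 = $6,294.55
Ending inventory: 145 @ $18.15 + 252 @ $18.50 = $7,293.75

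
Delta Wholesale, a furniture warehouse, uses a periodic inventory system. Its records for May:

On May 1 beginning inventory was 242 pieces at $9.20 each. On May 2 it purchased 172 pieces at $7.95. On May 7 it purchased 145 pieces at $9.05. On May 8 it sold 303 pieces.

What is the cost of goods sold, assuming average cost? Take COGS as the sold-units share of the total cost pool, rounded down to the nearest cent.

May 8, sell 303: 303/559 × $4,906.05 → $2,659.27
Ending inventory (cost pool remaining) = $2,246.78

COGS = $2,659.27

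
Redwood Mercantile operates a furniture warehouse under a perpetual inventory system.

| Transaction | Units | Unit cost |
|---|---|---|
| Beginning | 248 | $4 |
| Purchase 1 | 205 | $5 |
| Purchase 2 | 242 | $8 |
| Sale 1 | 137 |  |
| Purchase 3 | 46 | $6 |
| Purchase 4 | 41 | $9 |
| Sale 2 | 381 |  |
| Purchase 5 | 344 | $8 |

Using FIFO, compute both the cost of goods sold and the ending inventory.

COGS = $2,537; ending inventory = $4,813

Sale 1 (137) [FIFO — oldest first]: 137 @ $4 = $548
Sale 2 (381) [FIFO — oldest first]: 111 @ $4 + 205 @ $5 + 65 @ $8 = $1,989
Total COGS = $548 + $1,989 = $2,537
Ending inventory: 177 @ $8 + 46 @ $6 + 41 @ $9 + 344 @ $8 = $4,813
Check: goods available $7,350 = COGS $2,537 + ending $4,813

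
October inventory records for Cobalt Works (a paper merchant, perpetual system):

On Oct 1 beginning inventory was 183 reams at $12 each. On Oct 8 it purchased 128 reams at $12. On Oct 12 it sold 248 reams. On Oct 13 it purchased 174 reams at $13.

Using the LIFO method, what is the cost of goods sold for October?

Oct 12, 248 sold [LIFO — newest first]: 128 @ $12 + 120 @ $12 = $2,976
Ending inventory: 63 @ $12 + 174 @ $13 = $3,018

COGS = $2,976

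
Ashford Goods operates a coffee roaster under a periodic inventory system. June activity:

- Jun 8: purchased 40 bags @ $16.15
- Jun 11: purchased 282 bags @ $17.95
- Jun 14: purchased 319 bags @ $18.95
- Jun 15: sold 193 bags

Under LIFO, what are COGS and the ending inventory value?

Jun 15, 193 sold [LIFO — newest first]: 193 @ $18.95 = $3,657.35
Ending inventory: 40 @ $16.15 + 282 @ $17.95 + 126 @ $18.95 = $8,095.60
Check: goods available $11,752.95 = COGS $3,657.35 + ending $8,095.60

COGS = $3,657.35; ending inventory = $8,095.60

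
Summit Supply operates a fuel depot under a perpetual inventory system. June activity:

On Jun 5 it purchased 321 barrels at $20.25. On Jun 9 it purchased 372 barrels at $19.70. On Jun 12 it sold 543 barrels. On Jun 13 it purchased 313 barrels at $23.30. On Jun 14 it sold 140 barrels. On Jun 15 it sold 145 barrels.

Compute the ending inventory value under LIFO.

Ending inventory = $3,689.90

Jun 12, 543 sold [LIFO — newest first]: 372 @ $19.70 + 171 @ $20.25 = $10,791.15
Jun 14, 140 sold [LIFO — newest first]: 140 @ $23.30 = $3,262.00
Jun 15, 145 sold [LIFO — newest first]: 145 @ $23.30 = $3,378.50
Total COGS = $10,791.15 + $3,262.00 + $3,378.50 = $17,431.65
Ending inventory: 150 @ $20.25 + 28 @ $23.30 = $3,689.90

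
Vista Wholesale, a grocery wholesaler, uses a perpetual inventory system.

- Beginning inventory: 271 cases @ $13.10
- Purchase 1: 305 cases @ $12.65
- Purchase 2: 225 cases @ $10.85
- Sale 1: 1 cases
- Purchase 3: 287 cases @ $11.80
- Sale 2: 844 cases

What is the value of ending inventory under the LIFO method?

Ending inventory = $3,183.30

Sale 1 (1) [LIFO — newest first]: 1 @ $10.85 = $10.85
Sale 2 (844) [LIFO — newest first]: 287 @ $11.80 + 224 @ $10.85 + 305 @ $12.65 + 28 @ $13.10 = $10,042.05
Total COGS = $10.85 + $10,042.05 = $10,052.90
Ending inventory: 243 @ $13.10 = $3,183.30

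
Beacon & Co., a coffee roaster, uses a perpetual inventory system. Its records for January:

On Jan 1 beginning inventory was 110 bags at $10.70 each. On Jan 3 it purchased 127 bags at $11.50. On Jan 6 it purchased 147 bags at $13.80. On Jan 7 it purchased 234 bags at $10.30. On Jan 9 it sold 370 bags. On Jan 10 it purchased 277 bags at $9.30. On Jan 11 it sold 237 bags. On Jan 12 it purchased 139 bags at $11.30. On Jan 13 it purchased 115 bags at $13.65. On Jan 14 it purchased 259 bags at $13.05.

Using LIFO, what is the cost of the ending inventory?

Ending inventory = $9,681.70

Jan 9, 370 sold [LIFO — newest first]: 234 @ $10.30 + 136 @ $13.80 = $4,287.00
Jan 11, 237 sold [LIFO — newest first]: 237 @ $9.30 = $2,204.10
Total COGS = $4,287.00 + $2,204.10 = $6,491.10
Ending inventory: 110 @ $10.70 + 127 @ $11.50 + 11 @ $13.80 + 40 @ $9.30 + 139 @ $11.30 + 115 @ $13.65 + 259 @ $13.05 = $9,681.70
Check: goods available $16,172.80 = COGS $6,491.10 + ending $9,681.70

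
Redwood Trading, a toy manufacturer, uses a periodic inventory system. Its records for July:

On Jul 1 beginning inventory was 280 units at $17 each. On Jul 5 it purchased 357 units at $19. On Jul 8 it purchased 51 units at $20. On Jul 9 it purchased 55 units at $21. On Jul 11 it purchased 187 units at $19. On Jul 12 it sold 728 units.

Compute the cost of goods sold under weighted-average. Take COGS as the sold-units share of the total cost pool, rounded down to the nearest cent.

Jul 12, sell 728: 728/930 × $17,271.00 → $13,519.66
Ending inventory (cost pool remaining) = $3,751.34

COGS = $13,519.66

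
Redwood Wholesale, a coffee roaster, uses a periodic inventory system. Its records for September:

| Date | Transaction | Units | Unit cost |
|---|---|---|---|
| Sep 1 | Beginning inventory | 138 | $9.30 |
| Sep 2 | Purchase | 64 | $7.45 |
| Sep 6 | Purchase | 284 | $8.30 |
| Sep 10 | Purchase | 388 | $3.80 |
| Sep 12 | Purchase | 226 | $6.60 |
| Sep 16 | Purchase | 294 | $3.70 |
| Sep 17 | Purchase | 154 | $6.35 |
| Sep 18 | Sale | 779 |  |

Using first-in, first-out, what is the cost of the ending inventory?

Sep 18, 779 sold [FIFO — oldest first]: 138 @ $9.30 + 64 @ $7.45 + 284 @ $8.30 + 293 @ $3.80 = $5,230.80
Ending inventory: 95 @ $3.80 + 226 @ $6.60 + 294 @ $3.70 + 154 @ $6.35 = $3,918.30

Ending inventory = $3,918.30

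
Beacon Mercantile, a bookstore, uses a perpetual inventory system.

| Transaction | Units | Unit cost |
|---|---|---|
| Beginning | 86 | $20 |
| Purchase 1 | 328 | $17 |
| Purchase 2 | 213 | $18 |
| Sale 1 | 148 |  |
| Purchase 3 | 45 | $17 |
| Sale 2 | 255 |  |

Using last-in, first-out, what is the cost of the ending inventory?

Ending inventory = $4,831

Sale 1 (148) [LIFO — newest first]: 148 @ $18 = $2,664
Sale 2 (255) [LIFO — newest first]: 45 @ $17 + 65 @ $18 + 145 @ $17 = $4,400
Total COGS = $2,664 + $4,400 = $7,064
Ending inventory: 86 @ $20 + 183 @ $17 = $4,831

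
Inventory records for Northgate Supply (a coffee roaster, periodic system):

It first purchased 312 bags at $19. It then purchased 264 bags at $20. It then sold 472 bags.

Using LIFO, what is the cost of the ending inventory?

Sale 1 (472) [LIFO — newest first]: 264 @ $20 + 208 @ $19 = $9,232
Ending inventory: 104 @ $19 = $1,976
Check: goods available $11,208 = COGS $9,232 + ending $1,976

Ending inventory = $1,976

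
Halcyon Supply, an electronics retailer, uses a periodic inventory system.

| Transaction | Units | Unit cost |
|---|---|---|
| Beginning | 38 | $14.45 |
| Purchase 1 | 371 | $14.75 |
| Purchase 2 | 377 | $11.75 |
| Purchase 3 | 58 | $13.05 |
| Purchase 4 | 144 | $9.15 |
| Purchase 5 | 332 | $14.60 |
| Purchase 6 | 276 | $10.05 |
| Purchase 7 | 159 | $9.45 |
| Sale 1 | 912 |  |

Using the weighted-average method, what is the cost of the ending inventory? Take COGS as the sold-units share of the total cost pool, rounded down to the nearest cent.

Sale 1, sell 912: 912/1755 × $21,649.15 → $11,250.15
Ending inventory (cost pool remaining) = $10,399.00

Ending inventory = $10,399.00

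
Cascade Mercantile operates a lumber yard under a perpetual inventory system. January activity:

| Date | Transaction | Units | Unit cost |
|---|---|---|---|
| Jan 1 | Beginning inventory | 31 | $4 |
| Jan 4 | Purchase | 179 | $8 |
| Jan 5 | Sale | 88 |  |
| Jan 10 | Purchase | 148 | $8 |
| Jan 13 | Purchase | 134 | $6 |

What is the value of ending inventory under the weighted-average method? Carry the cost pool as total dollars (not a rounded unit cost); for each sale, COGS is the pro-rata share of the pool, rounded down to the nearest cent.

Ending inventory = $2,891.97

After Jan 1: 31 on hand, pool $124.00 (≈ $4.0000 each)
After Jan 4: 210 on hand, pool $1,556.00 (≈ $7.4095 each)
Jan 5, sell 88: 88/210 × $1,556.00 → $652.03
After Jan 10: 270 on hand, pool $2,087.97 (≈ $7.7332 each)
After Jan 13: 404 on hand, pool $2,891.97 (≈ $7.1583 each)
Ending inventory (cost pool remaining) = $2,891.97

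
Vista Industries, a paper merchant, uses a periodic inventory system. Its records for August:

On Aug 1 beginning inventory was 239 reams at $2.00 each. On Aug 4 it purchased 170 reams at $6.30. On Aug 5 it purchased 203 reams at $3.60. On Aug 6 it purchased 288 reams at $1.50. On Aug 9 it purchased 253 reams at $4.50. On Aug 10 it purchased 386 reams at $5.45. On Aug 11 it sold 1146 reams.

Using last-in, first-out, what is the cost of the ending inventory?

Aug 11, 1146 sold [LIFO — newest first]: 386 @ $5.45 + 253 @ $4.50 + 288 @ $1.50 + 203 @ $3.60 + 16 @ $6.30 = $4,505.80
Ending inventory: 239 @ $2.00 + 154 @ $6.30 = $1,448.20

Ending inventory = $1,448.20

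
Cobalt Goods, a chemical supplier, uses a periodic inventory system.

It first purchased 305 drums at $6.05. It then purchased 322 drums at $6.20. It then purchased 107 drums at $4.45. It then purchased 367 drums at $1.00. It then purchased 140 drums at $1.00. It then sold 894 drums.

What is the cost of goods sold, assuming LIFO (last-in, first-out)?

COGS = $2,719.15

Sale 1 (894) [LIFO — newest first]: 140 @ $1.00 + 367 @ $1.00 + 107 @ $4.45 + 280 @ $6.20 = $2,719.15
Ending inventory: 305 @ $6.05 + 42 @ $6.20 = $2,105.65
Check: goods available $4,824.80 = COGS $2,719.15 + ending $2,105.65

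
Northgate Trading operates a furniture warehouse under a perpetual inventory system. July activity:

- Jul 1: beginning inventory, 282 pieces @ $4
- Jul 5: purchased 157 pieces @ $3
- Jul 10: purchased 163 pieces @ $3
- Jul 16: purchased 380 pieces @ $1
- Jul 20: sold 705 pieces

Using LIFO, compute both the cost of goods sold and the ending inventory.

COGS = $1,360; ending inventory = $1,108

Jul 20, 705 sold [LIFO — newest first]: 380 @ $1 + 163 @ $3 + 157 @ $3 + 5 @ $4 = $1,360
Ending inventory: 277 @ $4 = $1,108
Check: goods available $2,468 = COGS $1,360 + ending $1,108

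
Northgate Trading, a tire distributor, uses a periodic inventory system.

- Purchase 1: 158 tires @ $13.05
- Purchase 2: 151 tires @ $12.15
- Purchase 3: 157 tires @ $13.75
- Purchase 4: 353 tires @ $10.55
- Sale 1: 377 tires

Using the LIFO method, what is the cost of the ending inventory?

Ending inventory = $5,725.30

Sale 1 (377) [LIFO — newest first]: 353 @ $10.55 + 24 @ $13.75 = $4,054.15
Ending inventory: 158 @ $13.05 + 151 @ $12.15 + 133 @ $13.75 = $5,725.30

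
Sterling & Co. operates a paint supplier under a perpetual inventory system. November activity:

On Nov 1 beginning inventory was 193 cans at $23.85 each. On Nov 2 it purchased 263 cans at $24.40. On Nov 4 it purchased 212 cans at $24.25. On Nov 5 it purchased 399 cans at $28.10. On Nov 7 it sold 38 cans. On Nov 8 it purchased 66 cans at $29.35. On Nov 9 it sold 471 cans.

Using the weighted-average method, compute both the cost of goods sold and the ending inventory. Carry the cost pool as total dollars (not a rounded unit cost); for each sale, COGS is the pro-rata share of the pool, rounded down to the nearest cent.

COGS = $13,162.95; ending inventory = $16,147.30

After Nov 1: 193 on hand, pool $4,603.05 (≈ $23.8500 each)
After Nov 2: 456 on hand, pool $11,020.25 (≈ $24.1672 each)
After Nov 4: 668 on hand, pool $16,161.25 (≈ $24.1935 each)
After Nov 5: 1067 on hand, pool $27,373.15 (≈ $25.6543 each)
Nov 7, sell 38: 38/1067 × $27,373.15 → $974.86
After Nov 8: 1095 on hand, pool $28,335.39 (≈ $25.8771 each)
Nov 9, sell 471: 471/1095 × $28,335.39 → $12,188.09
Total COGS = $974.86 + $12,188.09 = $13,162.95
Ending inventory (cost pool remaining) = $16,147.30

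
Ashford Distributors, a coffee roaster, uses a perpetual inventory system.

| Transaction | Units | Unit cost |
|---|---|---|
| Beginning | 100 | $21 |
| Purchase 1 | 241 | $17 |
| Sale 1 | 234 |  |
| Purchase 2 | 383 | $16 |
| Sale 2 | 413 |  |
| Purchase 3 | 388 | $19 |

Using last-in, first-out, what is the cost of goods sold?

COGS = $10,708

Sale 1 (234) [LIFO — newest first]: 234 @ $17 = $3,978
Sale 2 (413) [LIFO — newest first]: 383 @ $16 + 7 @ $17 + 23 @ $21 = $6,730
Total COGS = $3,978 + $6,730 = $10,708
Ending inventory: 77 @ $21 + 388 @ $19 = $8,989
Check: goods available $19,697 = COGS $10,708 + ending $8,989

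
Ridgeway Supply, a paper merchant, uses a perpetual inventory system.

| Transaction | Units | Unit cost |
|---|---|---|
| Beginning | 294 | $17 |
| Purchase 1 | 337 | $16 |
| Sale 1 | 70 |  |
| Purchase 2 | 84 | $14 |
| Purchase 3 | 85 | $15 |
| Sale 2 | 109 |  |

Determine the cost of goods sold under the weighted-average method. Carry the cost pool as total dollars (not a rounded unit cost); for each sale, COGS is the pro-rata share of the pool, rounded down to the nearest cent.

COGS = $2,897.86

After Beginning: 294 on hand, pool $4,998.00 (≈ $17.0000 each)
After Purchase 1: 631 on hand, pool $10,390.00 (≈ $16.4659 each)
Sale 1, sell 70: 70/631 × $10,390.00 → $1,152.61
After Purchase 2: 645 on hand, pool $10,413.39 (≈ $16.1448 each)
After Purchase 3: 730 on hand, pool $11,688.39 (≈ $16.0115 each)
Sale 2, sell 109: 109/730 × $11,688.39 → $1,745.25
Total COGS = $1,152.61 + $1,745.25 = $2,897.86
Ending inventory (cost pool remaining) = $9,943.14
Check: goods available $12,841.00 = COGS $2,897.86 + ending $9,943.14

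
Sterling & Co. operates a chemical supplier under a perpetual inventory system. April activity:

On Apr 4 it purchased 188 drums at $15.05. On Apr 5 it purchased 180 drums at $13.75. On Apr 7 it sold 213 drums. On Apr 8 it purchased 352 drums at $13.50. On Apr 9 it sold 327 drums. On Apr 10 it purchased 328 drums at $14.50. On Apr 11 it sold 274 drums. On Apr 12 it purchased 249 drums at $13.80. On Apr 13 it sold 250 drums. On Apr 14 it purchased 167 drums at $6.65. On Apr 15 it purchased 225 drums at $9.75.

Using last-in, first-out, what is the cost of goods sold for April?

Apr 7, 213 sold [LIFO — newest first]: 180 @ $13.75 + 33 @ $15.05 = $2,971.65
Apr 9, 327 sold [LIFO — newest first]: 327 @ $13.50 = $4,414.50
Apr 11, 274 sold [LIFO — newest first]: 274 @ $14.50 = $3,973.00
Apr 13, 250 sold [LIFO — newest first]: 249 @ $13.80 + 1 @ $14.50 = $3,450.70
Total COGS = $2,971.65 + $4,414.50 + $3,973.00 + $3,450.70 = $14,809.85
Ending inventory: 155 @ $15.05 + 25 @ $13.50 + 53 @ $14.50 + 167 @ $6.65 + 225 @ $9.75 = $6,743.05
Check: goods available $21,552.90 = COGS $14,809.85 + ending $6,743.05

COGS = $14,809.85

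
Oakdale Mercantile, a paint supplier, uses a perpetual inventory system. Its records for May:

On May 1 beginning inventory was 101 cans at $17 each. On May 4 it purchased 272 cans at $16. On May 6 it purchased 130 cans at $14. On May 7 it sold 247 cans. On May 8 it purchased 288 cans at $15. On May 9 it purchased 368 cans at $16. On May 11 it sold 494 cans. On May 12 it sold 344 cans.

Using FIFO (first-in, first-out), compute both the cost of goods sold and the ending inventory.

COGS = $16,913; ending inventory = $1,184

May 7, 247 sold [FIFO — oldest first]: 101 @ $17 + 146 @ $16 = $4,053
May 11, 494 sold [FIFO — oldest first]: 126 @ $16 + 130 @ $14 + 238 @ $15 = $7,406
May 12, 344 sold [FIFO — oldest first]: 50 @ $15 + 294 @ $16 = $5,454
Total COGS = $4,053 + $7,406 + $5,454 = $16,913
Ending inventory: 74 @ $16 = $1,184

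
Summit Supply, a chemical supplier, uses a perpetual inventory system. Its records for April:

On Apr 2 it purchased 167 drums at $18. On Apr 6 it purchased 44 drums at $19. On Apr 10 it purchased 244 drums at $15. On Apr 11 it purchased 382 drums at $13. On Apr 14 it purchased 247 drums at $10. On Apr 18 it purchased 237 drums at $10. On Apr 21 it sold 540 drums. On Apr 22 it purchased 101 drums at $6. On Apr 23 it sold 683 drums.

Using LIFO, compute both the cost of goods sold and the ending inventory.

COGS = $14,300; ending inventory = $3,614

Apr 21, 540 sold [LIFO — newest first]: 237 @ $10 + 247 @ $10 + 56 @ $13 = $5,568
Apr 23, 683 sold [LIFO — newest first]: 101 @ $6 + 326 @ $13 + 244 @ $15 + 12 @ $19 = $8,732
Total COGS = $5,568 + $8,732 = $14,300
Ending inventory: 167 @ $18 + 32 @ $19 = $3,614
Check: goods available $17,914 = COGS $14,300 + ending $3,614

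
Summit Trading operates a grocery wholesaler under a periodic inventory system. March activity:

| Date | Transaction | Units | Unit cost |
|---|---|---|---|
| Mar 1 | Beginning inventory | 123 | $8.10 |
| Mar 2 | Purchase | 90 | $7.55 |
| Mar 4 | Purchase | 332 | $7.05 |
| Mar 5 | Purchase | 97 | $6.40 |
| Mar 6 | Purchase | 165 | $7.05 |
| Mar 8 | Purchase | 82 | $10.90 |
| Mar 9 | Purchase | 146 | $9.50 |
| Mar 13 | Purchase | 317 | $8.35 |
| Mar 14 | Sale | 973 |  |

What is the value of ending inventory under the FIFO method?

Ending inventory = $3,235.95

Mar 14, 973 sold [FIFO — oldest first]: 123 @ $8.10 + 90 @ $7.55 + 332 @ $7.05 + 97 @ $6.40 + 165 @ $7.05 + 82 @ $10.90 + 84 @ $9.50 = $7,492.25
Ending inventory: 62 @ $9.50 + 317 @ $8.35 = $3,235.95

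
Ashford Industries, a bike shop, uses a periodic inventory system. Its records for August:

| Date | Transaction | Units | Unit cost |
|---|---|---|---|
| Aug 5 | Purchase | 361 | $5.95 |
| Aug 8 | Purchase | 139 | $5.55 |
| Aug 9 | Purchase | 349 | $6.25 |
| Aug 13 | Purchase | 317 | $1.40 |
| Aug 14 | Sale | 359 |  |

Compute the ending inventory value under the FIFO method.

Ending inventory = $3,408.40

Aug 14, 359 sold [FIFO — oldest first]: 359 @ $5.95 = $2,136.05
Ending inventory: 2 @ $5.95 + 139 @ $5.55 + 349 @ $6.25 + 317 @ $1.40 = $3,408.40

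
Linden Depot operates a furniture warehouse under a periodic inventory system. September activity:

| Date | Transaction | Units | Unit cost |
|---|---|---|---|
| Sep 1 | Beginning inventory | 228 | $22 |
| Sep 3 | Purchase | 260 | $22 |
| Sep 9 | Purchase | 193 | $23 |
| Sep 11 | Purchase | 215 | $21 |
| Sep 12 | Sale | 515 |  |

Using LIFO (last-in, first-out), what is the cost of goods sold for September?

Sep 12, 515 sold [LIFO — newest first]: 215 @ $21 + 193 @ $23 + 107 @ $22 = $11,308
Ending inventory: 228 @ $22 + 153 @ $22 = $8,382
Check: goods available $19,690 = COGS $11,308 + ending $8,382

COGS = $11,308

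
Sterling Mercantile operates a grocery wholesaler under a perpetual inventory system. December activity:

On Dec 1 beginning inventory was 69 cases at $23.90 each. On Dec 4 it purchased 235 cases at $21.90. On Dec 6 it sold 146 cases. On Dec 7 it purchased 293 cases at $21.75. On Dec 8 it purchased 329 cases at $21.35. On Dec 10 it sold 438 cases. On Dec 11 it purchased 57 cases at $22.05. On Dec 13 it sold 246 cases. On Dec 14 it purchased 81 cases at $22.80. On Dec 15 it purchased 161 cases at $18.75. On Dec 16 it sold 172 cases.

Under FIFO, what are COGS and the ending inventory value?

COGS = $21,882.55; ending inventory = $4,432.35

Dec 6, 146 sold [FIFO — oldest first]: 69 @ $23.90 + 77 @ $21.90 = $3,335.40
Dec 10, 438 sold [FIFO — oldest first]: 158 @ $21.90 + 280 @ $21.75 = $9,550.20
Dec 13, 246 sold [FIFO — oldest first]: 13 @ $21.75 + 233 @ $21.35 = $5,257.30
Dec 16, 172 sold [FIFO — oldest first]: 96 @ $21.35 + 57 @ $22.05 + 19 @ $22.80 = $3,739.65
Total COGS = $3,335.40 + $9,550.20 + $5,257.30 + $3,739.65 = $21,882.55
Ending inventory: 62 @ $22.80 + 161 @ $18.75 = $4,432.35
Check: goods available $26,314.90 = COGS $21,882.55 + ending $4,432.35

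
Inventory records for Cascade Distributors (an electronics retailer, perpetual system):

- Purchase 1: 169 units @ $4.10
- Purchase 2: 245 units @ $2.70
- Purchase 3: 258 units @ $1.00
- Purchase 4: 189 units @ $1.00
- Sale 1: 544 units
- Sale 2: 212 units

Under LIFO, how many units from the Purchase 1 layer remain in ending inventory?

105

Sale 1 (544) [LIFO — newest first]: 189 @ $1.00 + 258 @ $1.00 + 97 @ $2.70 = $708.90
Sale 2 (212) [LIFO — newest first]: 148 @ $2.70 + 64 @ $4.10 = $662.00
Total COGS = $708.90 + $662.00 = $1,370.90
Ending inventory: 105 @ $4.10 = $430.50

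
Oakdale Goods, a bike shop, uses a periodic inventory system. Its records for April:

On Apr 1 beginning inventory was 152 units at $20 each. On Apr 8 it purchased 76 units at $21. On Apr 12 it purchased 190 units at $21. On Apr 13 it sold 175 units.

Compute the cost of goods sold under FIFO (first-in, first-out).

Apr 13, 175 sold [FIFO — oldest first]: 152 @ $20 + 23 @ $21 = $3,523
Ending inventory: 53 @ $21 + 190 @ $21 = $5,103

COGS = $3,523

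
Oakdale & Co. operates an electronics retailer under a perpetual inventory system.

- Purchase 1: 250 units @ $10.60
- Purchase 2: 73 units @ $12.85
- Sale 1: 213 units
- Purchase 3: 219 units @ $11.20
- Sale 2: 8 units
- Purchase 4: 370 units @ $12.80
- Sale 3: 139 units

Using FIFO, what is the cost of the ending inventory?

Ending inventory = $6,774.40

Sale 1 (213) [FIFO — oldest first]: 213 @ $10.60 = $2,257.80
Sale 2 (8) [FIFO — oldest first]: 8 @ $10.60 = $84.80
Sale 3 (139) [FIFO — oldest first]: 29 @ $10.60 + 73 @ $12.85 + 37 @ $11.20 = $1,659.85
Total COGS = $2,257.80 + $84.80 + $1,659.85 = $4,002.45
Ending inventory: 182 @ $11.20 + 370 @ $12.80 = $6,774.40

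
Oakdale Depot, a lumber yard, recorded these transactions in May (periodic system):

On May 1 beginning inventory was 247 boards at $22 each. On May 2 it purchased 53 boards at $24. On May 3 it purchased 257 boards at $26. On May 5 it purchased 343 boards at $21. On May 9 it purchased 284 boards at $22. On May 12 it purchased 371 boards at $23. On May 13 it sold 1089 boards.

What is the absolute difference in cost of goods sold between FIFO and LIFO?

FIFO COGS: 247 @ $22 + 53 @ $24 + 257 @ $26 + 343 @ $21 + 189 @ $22 = $24,749
LIFO COGS: 371 @ $23 + 284 @ $22 + 343 @ $21 + 91 @ $26 = $24,350
Difference = |$24,749 − $24,350| = $399

$399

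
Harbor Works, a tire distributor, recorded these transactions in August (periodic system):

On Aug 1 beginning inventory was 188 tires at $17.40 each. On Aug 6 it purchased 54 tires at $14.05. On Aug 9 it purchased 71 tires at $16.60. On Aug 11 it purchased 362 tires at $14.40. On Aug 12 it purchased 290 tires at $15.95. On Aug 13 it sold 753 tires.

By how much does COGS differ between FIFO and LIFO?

FIFO COGS: 188 @ $17.40 + 54 @ $14.05 + 71 @ $16.60 + 362 @ $14.40 + 78 @ $15.95 = $11,665.40
LIFO COGS: 290 @ $15.95 + 362 @ $14.40 + 71 @ $16.60 + 30 @ $14.05 = $11,438.40
Difference = |$11,665.40 − $11,438.40| = $227.00

$227.00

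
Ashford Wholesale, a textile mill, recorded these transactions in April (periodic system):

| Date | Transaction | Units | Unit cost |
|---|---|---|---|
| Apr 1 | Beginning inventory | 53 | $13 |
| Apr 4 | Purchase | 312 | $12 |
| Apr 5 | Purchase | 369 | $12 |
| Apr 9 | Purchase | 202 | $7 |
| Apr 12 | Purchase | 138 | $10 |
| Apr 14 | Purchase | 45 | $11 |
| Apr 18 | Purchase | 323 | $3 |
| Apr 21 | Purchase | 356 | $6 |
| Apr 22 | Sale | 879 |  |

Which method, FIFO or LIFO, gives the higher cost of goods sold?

FIFO

FIFO COGS: 53 @ $13 + 312 @ $12 + 369 @ $12 + 145 @ $7 = $9,876
LIFO COGS: 356 @ $6 + 323 @ $3 + 45 @ $11 + 138 @ $10 + 17 @ $7 = $5,099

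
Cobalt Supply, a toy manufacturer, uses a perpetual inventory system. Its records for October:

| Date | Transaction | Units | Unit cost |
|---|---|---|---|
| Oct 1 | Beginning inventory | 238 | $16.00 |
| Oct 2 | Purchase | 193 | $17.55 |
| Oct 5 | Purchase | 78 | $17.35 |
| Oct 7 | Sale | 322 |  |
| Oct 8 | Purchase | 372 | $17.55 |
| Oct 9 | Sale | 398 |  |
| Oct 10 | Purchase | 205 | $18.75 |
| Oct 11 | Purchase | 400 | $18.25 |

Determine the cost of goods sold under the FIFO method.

COGS = $12,251.50

Oct 7, 322 sold [FIFO — oldest first]: 238 @ $16.00 + 84 @ $17.55 = $5,282.20
Oct 9, 398 sold [FIFO — oldest first]: 109 @ $17.55 + 78 @ $17.35 + 211 @ $17.55 = $6,969.30
Total COGS = $5,282.20 + $6,969.30 = $12,251.50
Ending inventory: 161 @ $17.55 + 205 @ $18.75 + 400 @ $18.25 = $13,969.30
Check: goods available $26,220.80 = COGS $12,251.50 + ending $13,969.30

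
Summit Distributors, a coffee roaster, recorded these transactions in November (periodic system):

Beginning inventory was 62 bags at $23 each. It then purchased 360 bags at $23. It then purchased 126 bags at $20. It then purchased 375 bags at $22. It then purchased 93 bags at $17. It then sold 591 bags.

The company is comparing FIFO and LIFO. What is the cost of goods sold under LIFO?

COGS = $12,291

FIFO COGS: 62 @ $23 + 360 @ $23 + 126 @ $20 + 43 @ $22 = $13,172
LIFO COGS: 93 @ $17 + 375 @ $22 + 123 @ $20 = $12,291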